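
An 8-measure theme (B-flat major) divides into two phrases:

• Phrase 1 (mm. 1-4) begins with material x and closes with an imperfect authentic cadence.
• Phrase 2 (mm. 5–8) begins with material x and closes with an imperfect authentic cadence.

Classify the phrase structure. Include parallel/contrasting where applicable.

Both phrases have the same opening (x) and the same cadence (imperfect authentic cadence): the second is a restatement, not a consequent, so this is a repeated phrase rather than a period.

repeated phrase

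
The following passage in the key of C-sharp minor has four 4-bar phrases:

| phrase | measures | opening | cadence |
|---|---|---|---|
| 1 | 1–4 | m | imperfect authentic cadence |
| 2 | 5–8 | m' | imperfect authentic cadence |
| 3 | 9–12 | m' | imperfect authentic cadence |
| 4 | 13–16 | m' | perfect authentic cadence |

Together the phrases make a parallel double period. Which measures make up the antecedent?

In a double period the first pair of phrases (ending imperfect authentic cadence) is the large antecedent and the second pair (ending perfect authentic cadence) is the large consequent; the antecedent is measures 1–8.

measures 1–8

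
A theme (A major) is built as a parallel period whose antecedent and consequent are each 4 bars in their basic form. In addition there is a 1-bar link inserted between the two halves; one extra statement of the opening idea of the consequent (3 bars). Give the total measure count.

Basic parallel period: 4 + 4 = 8 bars.
8 (basic form) + 1 (link) + 3 (extra statement) = 12.

12 measures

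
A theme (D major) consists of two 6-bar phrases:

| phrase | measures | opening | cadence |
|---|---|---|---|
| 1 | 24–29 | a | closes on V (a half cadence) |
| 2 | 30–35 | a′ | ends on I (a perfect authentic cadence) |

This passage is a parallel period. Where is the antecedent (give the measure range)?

The antecedent is the phrase ending with the weaker cadence (half cadence, phrase 1) and the consequent the one ending more conclusively (perfect authentic cadence, phrase 2); the antecedent is measures 24–29.

measures 24–29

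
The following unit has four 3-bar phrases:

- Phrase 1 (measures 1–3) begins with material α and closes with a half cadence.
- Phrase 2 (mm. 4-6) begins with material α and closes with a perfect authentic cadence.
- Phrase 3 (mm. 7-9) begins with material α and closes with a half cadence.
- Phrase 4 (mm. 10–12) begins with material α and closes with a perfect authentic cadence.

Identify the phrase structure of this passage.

The cadence pattern HC–PAC–HC–PAC is weak–strong twice, and phrases 3–4 restate phrases 1–2: a period heard twice, not a double period (which would end weakly at phrase 2).

repeated period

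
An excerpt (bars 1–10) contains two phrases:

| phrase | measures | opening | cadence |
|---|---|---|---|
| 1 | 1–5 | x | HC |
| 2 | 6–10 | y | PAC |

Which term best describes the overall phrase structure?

Phrase 1 ends with a half cadence (weaker) and phrase 2 with a perfect authentic cadence (stronger): antecedent + consequent = a period.
The two phrases open with different material (x / y), so the period is contrasting.

contrasting period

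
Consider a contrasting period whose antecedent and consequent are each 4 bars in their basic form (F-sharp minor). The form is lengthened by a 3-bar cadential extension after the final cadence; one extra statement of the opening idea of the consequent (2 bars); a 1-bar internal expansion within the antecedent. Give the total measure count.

14 measures

Basic contrasting period: 4 + 4 = 8 bars.
8 (basic form) + 3 (cadential extension) + 2 (extra statement) + 1 (internal expansion) = 14.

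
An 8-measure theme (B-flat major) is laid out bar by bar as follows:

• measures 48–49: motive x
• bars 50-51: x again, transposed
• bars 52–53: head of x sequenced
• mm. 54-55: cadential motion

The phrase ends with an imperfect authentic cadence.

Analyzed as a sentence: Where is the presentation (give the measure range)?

The presentation of a sentence is the basic idea (measures 48-49) plus its repetition (mm. 50–51); the presentation is therefore measures 48–51.

measures 48–51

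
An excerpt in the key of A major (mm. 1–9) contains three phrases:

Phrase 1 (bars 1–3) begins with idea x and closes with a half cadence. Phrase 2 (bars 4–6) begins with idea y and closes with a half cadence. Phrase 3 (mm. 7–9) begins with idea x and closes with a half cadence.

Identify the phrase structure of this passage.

phrase group

The final phrase closes with a half cadence, which is not stronger than the preceding half cadence; the 3 phrases lack an overall antecedent–consequent design and so form a phrase group.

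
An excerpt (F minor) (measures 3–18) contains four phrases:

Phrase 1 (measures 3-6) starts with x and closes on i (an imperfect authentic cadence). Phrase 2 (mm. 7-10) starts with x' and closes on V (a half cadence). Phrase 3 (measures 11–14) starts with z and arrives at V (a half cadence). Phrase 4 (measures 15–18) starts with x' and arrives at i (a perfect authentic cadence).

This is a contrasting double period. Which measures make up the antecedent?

In a double period the first pair of phrases (ending half cadence) is the large antecedent and the second pair (ending perfect authentic cadence) is the large consequent; the antecedent is measures 3–10.

measures 3–10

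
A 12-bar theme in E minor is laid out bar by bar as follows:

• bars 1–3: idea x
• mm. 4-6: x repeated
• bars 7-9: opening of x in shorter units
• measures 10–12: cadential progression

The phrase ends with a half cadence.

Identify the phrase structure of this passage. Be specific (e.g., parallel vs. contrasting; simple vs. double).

Basic idea (measures 1–3) + its repetition (bars 4-6) form the presentation; fragmentation and cadence (mm. 7–12) form the continuation — the 12-bar whole is a sentence.

sentence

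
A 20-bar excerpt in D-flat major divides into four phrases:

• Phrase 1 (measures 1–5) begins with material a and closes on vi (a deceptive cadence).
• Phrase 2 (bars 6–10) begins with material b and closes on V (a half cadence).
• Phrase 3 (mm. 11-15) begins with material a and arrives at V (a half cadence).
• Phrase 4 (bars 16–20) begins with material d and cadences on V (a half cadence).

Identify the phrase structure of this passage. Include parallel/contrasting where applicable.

phrase group

Phrase 4 ends with a half cadence, no stronger than phrase 2's half cadence, so the four phrases do not form a double period; nor do phrases 3–4 duplicate 1–2, so it is not a repeated period. With no phrase reaching a conclusive cadence, the passage is a phrase group.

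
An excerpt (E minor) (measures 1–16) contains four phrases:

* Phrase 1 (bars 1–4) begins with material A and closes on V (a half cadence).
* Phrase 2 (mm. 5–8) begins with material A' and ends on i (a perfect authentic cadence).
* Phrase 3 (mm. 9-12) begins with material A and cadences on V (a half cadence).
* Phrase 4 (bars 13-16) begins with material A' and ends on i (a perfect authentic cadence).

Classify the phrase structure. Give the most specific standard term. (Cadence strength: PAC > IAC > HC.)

repeated period

The cadence pattern HC–PAC–HC–PAC is weak–strong twice, and phrases 3–4 restate phrases 1–2: a period heard twice, not a double period (which would end weakly at phrase 2).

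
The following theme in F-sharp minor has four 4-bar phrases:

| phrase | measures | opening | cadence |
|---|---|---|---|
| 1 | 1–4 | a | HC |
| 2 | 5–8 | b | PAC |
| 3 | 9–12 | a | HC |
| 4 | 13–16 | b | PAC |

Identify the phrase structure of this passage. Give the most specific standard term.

repeated period

The cadence pattern HC–PAC–HC–PAC is weak–strong twice, and phrases 3–4 restate phrases 1–2: a period heard twice, not a double period (which would end weakly at phrase 2).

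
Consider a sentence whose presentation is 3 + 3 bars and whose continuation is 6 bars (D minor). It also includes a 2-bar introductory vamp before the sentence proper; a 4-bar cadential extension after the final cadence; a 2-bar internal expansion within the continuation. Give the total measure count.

20 measures

Basic sentence: 3 + 3 + 6 = 12 bars.
12 (basic form) + 2 (introduction) + 4 (cadential extension) + 2 (internal expansion) = 20.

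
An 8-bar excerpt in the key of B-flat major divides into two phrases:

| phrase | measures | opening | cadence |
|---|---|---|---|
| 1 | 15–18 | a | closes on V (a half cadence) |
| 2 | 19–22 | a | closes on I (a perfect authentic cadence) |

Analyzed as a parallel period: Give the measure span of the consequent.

The antecedent is the phrase ending with the weaker cadence (half cadence, phrase 1) and the consequent the one ending more conclusively (perfect authentic cadence, phrase 2); the consequent is bars 19-22.

measures 19–22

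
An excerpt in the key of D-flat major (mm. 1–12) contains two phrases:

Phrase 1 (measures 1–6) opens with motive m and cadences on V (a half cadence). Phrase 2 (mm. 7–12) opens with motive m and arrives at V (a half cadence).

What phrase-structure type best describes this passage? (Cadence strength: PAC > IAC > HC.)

Both phrases have the same opening (m) and the same cadence (half cadence): the second is a restatement, not a consequent, so this is a repeated phrase rather than a period.

repeated phrase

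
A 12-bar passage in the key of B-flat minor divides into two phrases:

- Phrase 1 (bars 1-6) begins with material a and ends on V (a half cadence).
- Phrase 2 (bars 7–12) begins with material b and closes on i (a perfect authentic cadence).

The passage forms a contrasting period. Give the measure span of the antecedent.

The phrase ending with the weaker cadence (half cadence) is the antecedent; the one ending more conclusively (perfect authentic cadence) is the consequent. The antecedent is measures 1–6.

measures 1–6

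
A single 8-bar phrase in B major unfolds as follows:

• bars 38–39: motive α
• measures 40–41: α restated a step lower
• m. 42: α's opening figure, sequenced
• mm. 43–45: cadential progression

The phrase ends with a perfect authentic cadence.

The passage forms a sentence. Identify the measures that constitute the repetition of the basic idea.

measures 40–41

The presentation of a sentence is the basic idea (mm. 38-39) plus its repetition (bars 40–41); the repetition of the basic idea is therefore mm. 40-41.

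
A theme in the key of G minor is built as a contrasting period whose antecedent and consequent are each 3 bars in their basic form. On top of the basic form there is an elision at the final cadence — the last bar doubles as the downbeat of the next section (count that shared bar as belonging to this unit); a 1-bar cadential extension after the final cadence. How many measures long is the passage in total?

Basic contrasting period: 3 + 3 = 6 bars.
6 (basic form) + 1 (cadential extension) = 7.
The elision shares a bar with the next section but does not change this unit's count.

7 measures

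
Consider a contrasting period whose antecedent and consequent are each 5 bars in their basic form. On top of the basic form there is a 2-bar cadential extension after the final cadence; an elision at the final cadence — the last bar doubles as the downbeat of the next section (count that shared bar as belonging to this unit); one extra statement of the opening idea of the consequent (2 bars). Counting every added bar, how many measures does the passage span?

14 measures

Basic contrasting period: 5 + 5 = 10 bars.
10 (basic form) + 2 (cadential extension) + 2 (extra statement) = 14.
The elision shares a bar with the next section but does not change this unit's count.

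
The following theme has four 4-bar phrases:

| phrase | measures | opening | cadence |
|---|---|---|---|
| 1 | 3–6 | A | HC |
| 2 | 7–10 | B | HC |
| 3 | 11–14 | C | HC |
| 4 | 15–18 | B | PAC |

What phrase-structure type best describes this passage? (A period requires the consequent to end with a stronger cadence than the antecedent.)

Four phrases in two halves: the first half (mm. 3–10) ends with a half cadence, the second (bars 11-18) with a perfect authentic cadence — a large antecedent–consequent pair, i.e. a double period.
Phrase 3 begins with different material from phrase 1, making it contrasting.

contrasting double period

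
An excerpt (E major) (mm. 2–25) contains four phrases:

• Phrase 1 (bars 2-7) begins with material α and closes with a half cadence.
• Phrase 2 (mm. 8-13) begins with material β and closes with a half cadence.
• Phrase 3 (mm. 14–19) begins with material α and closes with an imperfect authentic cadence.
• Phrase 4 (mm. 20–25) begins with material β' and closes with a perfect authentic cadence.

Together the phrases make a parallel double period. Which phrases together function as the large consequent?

In a double period the first pair of phrases (ending half cadence) is the large antecedent and the second pair (ending perfect authentic cadence) is the large consequent; the consequent is phrases 3 and 4.

phrases 3 and 4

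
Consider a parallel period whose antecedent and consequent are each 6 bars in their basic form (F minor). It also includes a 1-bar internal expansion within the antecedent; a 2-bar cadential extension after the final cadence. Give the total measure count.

15 measures

Basic parallel period: 6 + 6 = 12 bars.
12 (basic form) + 1 (internal expansion) + 2 (cadential extension) = 15.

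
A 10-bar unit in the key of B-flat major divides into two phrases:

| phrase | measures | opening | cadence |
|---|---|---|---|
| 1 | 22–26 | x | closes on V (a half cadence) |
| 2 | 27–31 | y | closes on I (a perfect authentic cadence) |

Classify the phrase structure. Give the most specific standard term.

Phrase 1 ends with a half cadence (weaker) and phrase 2 with a perfect authentic cadence (stronger): antecedent + consequent = a period.
The two phrases open with different material (x / y), so the period is contrasting.

contrasting period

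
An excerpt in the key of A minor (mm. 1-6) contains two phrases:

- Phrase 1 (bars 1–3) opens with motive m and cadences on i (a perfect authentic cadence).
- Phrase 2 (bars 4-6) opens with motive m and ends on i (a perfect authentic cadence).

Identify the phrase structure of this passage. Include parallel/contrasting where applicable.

repeated phrase

Both phrases have the same opening (m) and the same cadence (perfect authentic cadence): the second is a restatement, not a consequent, so this is a repeated phrase rather than a period.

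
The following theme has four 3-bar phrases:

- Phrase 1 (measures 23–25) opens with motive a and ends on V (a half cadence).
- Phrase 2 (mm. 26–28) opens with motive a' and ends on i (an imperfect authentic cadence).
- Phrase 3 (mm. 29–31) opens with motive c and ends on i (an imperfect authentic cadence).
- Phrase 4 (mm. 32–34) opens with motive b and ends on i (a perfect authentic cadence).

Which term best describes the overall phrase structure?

contrasting double period

Four phrases in two halves: the first half (measures 23–28) ends with an imperfect authentic cadence, the second (bars 29–34) with a perfect authentic cadence — a large antecedent–consequent pair, i.e. a double period.
Phrase 3 begins with different material from phrase 1, making it contrasting.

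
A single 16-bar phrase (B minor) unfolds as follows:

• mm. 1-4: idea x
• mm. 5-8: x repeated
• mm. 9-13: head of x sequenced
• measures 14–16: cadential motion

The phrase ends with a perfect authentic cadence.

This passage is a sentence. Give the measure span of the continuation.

After the presentation (mm. 1-8), the continuation covers the fragmentation through the cadence: measures 9–16.

measures 9–16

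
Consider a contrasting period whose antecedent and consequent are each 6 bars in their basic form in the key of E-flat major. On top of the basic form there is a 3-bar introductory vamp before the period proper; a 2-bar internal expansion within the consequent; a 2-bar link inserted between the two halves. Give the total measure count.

Basic contrasting period: 6 + 6 = 12 bars.
12 (basic form) + 3 (introduction) + 2 (internal expansion) + 2 (link) = 19.

19 measures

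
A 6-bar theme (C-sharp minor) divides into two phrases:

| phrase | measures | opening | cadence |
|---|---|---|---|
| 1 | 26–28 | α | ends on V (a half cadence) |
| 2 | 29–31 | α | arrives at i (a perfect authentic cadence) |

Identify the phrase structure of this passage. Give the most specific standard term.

Phrase 1 ends with a half cadence (weaker) and phrase 2 with a perfect authentic cadence (stronger): antecedent + consequent = a period.
The two phrases open with the same material (α / α), so the period is parallel.

parallel period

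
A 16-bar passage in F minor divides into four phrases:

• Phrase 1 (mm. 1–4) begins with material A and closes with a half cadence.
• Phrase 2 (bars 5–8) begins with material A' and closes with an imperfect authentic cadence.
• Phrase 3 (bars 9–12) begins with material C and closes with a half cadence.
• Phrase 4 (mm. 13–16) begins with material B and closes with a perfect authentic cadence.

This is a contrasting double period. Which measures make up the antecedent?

In a double period the first pair of phrases (ending imperfect authentic cadence) is the large antecedent and the second pair (ending perfect authentic cadence) is the large consequent; the antecedent is measures 1–8.

measures 1–8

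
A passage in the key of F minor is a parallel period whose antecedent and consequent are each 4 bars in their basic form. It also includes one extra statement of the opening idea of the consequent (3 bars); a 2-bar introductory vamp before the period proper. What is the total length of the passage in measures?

Basic parallel period: 4 + 4 = 8 bars.
8 (basic form) + 3 (extra statement) + 2 (introduction) = 13.

13 measures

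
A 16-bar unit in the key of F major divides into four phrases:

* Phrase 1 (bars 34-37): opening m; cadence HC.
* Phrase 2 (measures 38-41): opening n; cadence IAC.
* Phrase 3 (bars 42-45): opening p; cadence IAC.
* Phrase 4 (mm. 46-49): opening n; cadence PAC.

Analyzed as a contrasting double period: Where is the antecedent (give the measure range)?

In a double period the four phrases pair into a large antecedent (phrases 1–2, ending imperfect authentic cadence) and a large consequent (phrases 3–4, ending perfect authentic cadence). The antecedent spans mm. 34–41.

measures 34–41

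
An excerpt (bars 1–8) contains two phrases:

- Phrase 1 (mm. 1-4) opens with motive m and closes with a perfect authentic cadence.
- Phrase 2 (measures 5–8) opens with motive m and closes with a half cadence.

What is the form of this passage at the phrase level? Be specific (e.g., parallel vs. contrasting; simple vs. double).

The second phrase closes with a half cadence, which is not stronger than the first phrase's perfect authentic cadence; without a weak→strong cadential pair there is no antecedent–consequent relationship, so this is a phrase group rather than a period.

phrase group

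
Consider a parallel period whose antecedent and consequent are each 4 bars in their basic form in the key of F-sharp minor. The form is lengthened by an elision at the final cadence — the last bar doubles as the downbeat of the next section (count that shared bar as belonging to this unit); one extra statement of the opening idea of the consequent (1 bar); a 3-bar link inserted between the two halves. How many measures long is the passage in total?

12 measures

Basic parallel period: 4 + 4 = 8 bars.
8 (basic form) + 1 (extra statement) + 3 (link) = 12.
The elision shares a bar with the next section but does not change this unit's count.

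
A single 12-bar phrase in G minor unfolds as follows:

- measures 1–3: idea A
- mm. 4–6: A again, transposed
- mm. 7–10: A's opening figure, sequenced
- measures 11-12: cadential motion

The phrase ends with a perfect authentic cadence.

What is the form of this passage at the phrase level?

Basic idea (mm. 1–3) + its repetition (bars 4-6) form the presentation; fragmentation and cadence (measures 7-12) form the continuation — the 12-bar whole is a sentence.

sentence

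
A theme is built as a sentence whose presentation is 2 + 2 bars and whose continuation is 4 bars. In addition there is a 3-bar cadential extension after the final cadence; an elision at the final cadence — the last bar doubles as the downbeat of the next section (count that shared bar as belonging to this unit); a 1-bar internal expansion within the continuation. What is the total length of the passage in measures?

Basic sentence: 2 + 2 + 4 = 8 bars.
8 (basic form) + 3 (cadential extension) + 1 (internal expansion) = 12.
The elision shares a bar with the next section but does not change this unit's count.

12 measures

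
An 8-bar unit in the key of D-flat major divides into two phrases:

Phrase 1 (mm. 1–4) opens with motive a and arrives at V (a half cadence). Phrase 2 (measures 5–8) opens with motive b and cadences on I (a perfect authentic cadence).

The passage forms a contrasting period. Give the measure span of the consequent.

The antecedent is the phrase ending with the weaker cadence (half cadence, phrase 1) and the consequent the one ending more conclusively (perfect authentic cadence, phrase 2); the consequent is mm. 5–8.

measures 5–8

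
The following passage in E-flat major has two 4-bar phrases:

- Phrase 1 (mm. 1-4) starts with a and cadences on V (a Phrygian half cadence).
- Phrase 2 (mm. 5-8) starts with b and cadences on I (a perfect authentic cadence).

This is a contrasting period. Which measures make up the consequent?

measures 5–8

The phrase ending with the weaker cadence (Phrygian half cadence) is the antecedent; the one ending more conclusively (perfect authentic cadence) is the consequent. The consequent is measures 5–8.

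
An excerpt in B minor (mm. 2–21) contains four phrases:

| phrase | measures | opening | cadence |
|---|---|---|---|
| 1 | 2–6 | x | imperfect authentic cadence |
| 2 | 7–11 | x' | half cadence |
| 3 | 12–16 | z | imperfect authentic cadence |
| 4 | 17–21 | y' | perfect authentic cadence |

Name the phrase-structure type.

contrasting double period

Four phrases in two halves: the first half (measures 2-11) ends with a half cadence, the second (mm. 12–21) with a perfect authentic cadence — a large antecedent–consequent pair, i.e. a double period.
Phrase 3 begins with different material from phrase 1, making it contrasting.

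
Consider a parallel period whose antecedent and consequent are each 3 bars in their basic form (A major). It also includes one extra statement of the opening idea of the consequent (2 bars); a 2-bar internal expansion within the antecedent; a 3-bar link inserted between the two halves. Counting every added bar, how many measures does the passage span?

13 measures

Basic parallel period: 3 + 3 = 6 bars.
6 (basic form) + 2 (extra statement) + 2 (internal expansion) + 3 (link) = 13.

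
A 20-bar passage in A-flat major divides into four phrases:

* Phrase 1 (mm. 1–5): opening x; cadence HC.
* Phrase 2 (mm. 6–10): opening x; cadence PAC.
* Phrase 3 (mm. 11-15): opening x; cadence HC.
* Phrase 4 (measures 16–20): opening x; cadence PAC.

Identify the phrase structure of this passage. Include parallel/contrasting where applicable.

The cadence pattern HC–PAC–HC–PAC is weak–strong twice, and phrases 3–4 restate phrases 1–2: a period heard twice, not a double period (which would end weakly at phrase 2).

repeated period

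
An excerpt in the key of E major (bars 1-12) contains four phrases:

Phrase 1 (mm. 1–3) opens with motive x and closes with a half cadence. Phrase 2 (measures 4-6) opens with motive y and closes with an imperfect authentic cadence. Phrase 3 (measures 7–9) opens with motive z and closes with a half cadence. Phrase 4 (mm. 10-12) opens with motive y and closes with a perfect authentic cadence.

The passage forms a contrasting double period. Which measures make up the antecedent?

measures 1–6

In a double period the first pair of phrases (ending imperfect authentic cadence) is the large antecedent and the second pair (ending perfect authentic cadence) is the large consequent; the antecedent is measures 1–6.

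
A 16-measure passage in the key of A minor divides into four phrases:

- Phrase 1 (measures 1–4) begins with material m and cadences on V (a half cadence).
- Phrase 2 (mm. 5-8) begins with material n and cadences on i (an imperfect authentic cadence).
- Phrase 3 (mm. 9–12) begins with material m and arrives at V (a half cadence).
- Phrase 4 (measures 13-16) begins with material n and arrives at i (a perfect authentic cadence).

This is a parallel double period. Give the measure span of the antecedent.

measures 1–8

In a double period the first pair of phrases (ending imperfect authentic cadence) is the large antecedent and the second pair (ending perfect authentic cadence) is the large consequent; the antecedent is measures 1–8.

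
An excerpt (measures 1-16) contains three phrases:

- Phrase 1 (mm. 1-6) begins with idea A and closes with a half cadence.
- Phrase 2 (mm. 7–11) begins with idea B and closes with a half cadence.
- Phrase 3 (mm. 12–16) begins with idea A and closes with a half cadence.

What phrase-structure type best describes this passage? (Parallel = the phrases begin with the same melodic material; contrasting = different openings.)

The final phrase closes with a half cadence, which is not stronger than the preceding half cadence; the 3 phrases lack an overall antecedent–consequent design and so form a phrase group.

phrase group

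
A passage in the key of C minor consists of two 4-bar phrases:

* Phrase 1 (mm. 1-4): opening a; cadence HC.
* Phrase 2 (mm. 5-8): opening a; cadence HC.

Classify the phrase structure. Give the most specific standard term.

repeated phrase

Both phrases have the same opening (a) and the same cadence (half cadence): the second is a restatement, not a consequent, so this is a repeated phrase rather than a period.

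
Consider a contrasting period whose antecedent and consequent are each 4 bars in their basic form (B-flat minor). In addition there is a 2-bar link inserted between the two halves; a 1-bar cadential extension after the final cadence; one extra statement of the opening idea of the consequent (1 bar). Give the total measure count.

Basic contrasting period: 4 + 4 = 8 bars.
8 (basic form) + 2 (link) + 1 (cadential extension) + 1 (extra statement) = 12.

12 measures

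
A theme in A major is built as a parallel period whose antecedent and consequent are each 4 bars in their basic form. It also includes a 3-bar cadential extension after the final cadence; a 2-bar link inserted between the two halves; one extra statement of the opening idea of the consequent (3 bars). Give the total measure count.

Basic parallel period: 4 + 4 = 8 bars.
8 (basic form) + 3 (cadential extension) + 2 (link) + 3 (extra statement) = 16.

16 measures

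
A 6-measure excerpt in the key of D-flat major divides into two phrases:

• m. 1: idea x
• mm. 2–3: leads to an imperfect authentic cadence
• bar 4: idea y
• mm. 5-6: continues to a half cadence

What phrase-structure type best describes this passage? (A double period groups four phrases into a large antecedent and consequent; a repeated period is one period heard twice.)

The second phrase closes with a half cadence, which is not stronger than the first phrase's imperfect authentic cadence; without a weak→strong cadential pair there is no antecedent–consequent relationship, so this is a phrase group rather than a period.

phrase group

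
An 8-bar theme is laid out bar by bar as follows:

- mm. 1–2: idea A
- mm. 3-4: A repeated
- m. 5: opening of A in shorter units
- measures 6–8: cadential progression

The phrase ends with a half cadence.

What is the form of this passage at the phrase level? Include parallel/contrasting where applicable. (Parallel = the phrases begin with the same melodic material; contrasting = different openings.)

Basic idea (mm. 1–2) + its repetition (mm. 3-4) form the presentation; fragmentation and cadence (measures 5–8) form the continuation — the 8-bar whole is a sentence.

sentence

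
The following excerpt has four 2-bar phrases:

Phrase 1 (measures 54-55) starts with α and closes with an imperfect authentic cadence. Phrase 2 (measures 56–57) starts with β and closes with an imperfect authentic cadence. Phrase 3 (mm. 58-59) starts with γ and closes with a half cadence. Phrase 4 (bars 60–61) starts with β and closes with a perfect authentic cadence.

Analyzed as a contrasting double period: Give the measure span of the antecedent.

measures 54–57

In a double period the four phrases pair into a large antecedent (phrases 1–2, ending imperfect authentic cadence) and a large consequent (phrases 3–4, ending perfect authentic cadence). The antecedent spans measures 54-57.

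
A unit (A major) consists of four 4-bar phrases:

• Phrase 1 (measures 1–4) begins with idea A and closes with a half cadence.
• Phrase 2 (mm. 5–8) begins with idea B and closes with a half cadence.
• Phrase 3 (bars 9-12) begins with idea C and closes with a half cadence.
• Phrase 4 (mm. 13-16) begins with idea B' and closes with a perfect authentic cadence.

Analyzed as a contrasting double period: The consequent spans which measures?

measures 9–16

In a double period the four phrases pair into a large antecedent (phrases 1–2, ending half cadence) and a large consequent (phrases 3–4, ending perfect authentic cadence). The consequent spans mm. 9-16.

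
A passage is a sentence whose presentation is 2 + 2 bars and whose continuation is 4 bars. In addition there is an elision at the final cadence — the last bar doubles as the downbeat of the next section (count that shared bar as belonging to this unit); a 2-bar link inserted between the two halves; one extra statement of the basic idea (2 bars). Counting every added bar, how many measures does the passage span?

12 measures

Basic sentence: 2 + 2 + 4 = 8 bars.
8 (basic form) + 2 (link) + 2 (extra statement) = 12.
The elision shares a bar with the next section but does not change this unit's count.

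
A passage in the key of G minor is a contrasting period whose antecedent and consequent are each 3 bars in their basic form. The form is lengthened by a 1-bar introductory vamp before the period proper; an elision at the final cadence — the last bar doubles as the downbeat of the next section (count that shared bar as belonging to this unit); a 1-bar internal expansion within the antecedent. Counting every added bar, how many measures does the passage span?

8 measures

Basic contrasting period: 3 + 3 = 6 bars.
6 (basic form) + 1 (introduction) + 1 (internal expansion) = 8.
The elision shares a bar with the next section but does not change this unit's count.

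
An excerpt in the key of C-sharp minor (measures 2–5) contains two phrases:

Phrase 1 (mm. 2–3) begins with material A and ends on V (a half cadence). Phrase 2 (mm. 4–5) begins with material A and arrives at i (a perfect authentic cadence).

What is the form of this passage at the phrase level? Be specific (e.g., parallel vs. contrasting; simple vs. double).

Phrase 1 ends with a half cadence (weaker) and phrase 2 with a perfect authentic cadence (stronger): antecedent + consequent = a period.
The two phrases open with the same material (A / A), so the period is parallel.

parallel period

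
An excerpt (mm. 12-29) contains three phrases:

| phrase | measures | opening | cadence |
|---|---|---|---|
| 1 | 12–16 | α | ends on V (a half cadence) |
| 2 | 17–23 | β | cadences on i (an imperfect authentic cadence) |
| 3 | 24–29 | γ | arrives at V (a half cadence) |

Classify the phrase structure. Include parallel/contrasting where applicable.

The final phrase closes with a half cadence, which is not stronger than the preceding imperfect authentic cadence; the 3 phrases lack an overall antecedent–consequent design and so form a phrase group.

phrase group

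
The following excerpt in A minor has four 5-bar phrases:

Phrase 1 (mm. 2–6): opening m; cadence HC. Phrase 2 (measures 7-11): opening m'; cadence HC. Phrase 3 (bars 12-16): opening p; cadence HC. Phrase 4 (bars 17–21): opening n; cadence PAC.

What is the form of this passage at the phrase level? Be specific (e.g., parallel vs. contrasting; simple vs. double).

contrasting double period

Four phrases in two halves: the first half (measures 2-11) ends with a half cadence, the second (mm. 12-21) with a perfect authentic cadence — a large antecedent–consequent pair, i.e. a double period.
Phrase 3 begins with different material from phrase 1, making it contrasting.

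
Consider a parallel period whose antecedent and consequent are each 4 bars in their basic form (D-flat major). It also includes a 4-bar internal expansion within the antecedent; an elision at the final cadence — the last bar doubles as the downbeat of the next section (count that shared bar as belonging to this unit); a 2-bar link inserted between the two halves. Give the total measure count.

14 measures

Basic parallel period: 4 + 4 = 8 bars.
8 (basic form) + 4 (internal expansion) + 2 (link) = 14.
The elision shares a bar with the next section but does not change this unit's count.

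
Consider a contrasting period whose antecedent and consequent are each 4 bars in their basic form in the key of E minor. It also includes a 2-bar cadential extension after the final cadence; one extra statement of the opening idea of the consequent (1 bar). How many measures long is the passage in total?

11 measures

Basic contrasting period: 4 + 4 = 8 bars.
8 (basic form) + 2 (cadential extension) + 1 (extra statement) = 11.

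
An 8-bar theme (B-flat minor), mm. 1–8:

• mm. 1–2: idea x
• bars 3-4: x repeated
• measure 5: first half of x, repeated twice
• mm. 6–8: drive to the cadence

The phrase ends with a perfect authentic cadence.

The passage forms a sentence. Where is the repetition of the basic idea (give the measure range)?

measures 3–4

The presentation of a sentence is the basic idea (mm. 1–2) plus its repetition (mm. 3–4); the repetition of the basic idea is therefore mm. 3-4.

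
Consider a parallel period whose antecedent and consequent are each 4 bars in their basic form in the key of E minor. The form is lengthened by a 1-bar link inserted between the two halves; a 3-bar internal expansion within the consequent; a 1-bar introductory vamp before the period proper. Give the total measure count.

13 measures

Basic parallel period: 4 + 4 = 8 bars.
8 (basic form) + 1 (link) + 3 (internal expansion) + 1 (introduction) = 13.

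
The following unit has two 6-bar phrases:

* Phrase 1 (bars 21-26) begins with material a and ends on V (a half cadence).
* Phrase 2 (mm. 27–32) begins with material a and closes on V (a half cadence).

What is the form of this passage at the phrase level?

Both phrases have the same opening (a) and the same cadence (half cadence): the second is a restatement, not a consequent, so this is a repeated phrase rather than a period.

repeated phrase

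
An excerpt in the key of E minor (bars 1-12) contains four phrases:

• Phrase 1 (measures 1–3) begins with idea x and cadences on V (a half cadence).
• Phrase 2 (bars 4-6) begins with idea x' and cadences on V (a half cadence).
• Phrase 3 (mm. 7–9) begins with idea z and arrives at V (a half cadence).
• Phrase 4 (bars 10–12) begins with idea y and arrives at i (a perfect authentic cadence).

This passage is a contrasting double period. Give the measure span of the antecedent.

measures 1–6

In a double period the four phrases pair into a large antecedent (phrases 1–2, ending half cadence) and a large consequent (phrases 3–4, ending perfect authentic cadence). The antecedent spans mm. 1–6.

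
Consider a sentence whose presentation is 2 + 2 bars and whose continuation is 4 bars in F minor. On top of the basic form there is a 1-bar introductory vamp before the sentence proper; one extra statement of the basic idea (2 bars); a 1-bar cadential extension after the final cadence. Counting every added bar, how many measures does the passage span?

12 measures

Basic sentence: 2 + 2 + 4 = 8 bars.
8 (basic form) + 1 (introduction) + 2 (extra statement) + 1 (cadential extension) = 12.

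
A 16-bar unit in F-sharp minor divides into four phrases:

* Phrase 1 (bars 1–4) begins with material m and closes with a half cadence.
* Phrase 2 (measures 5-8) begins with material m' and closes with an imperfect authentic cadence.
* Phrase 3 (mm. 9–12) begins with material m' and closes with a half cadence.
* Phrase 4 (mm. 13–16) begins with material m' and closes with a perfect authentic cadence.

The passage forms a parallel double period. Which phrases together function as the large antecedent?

In a double period the first pair of phrases (ending imperfect authentic cadence) is the large antecedent and the second pair (ending perfect authentic cadence) is the large consequent; the antecedent is phrases 1 and 2.

phrases 1 and 2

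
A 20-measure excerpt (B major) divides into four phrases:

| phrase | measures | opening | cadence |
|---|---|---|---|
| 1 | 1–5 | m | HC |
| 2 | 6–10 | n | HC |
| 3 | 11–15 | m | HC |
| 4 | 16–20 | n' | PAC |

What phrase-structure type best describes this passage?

Four phrases in two halves: the first half (mm. 1–10) ends with a half cadence, the second (bars 11-20) with a perfect authentic cadence — a large antecedent–consequent pair, i.e. a double period.
Phrase 3 begins with the same material as phrase 1, making it parallel.

parallel double period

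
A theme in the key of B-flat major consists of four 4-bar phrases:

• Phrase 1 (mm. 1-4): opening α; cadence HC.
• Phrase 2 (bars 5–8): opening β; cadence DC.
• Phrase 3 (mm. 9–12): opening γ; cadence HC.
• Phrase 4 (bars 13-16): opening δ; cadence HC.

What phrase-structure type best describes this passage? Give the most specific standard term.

phrase group

Phrase 4 ends with a half cadence, no stronger than phrase 2's deceptive cadence, so the four phrases do not form a double period; nor do phrases 3–4 duplicate 1–2, so it is not a repeated period. With no phrase reaching a conclusive cadence, the passage is a phrase group.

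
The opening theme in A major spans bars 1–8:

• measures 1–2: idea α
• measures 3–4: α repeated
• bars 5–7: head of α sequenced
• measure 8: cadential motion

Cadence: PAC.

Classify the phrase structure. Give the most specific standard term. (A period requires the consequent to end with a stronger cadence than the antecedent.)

Basic idea (measures 1–2) + its repetition (measures 3–4) form the presentation; fragmentation and cadence (measures 5–8) form the continuation — the 8-bar whole is a sentence.

sentence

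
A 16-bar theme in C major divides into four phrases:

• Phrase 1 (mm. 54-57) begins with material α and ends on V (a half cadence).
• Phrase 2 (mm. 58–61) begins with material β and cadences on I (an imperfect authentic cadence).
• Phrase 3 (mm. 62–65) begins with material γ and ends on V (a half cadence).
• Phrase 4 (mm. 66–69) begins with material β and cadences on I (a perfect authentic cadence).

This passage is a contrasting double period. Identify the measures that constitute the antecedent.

measures 54–61

In a double period the four phrases pair into a large antecedent (phrases 1–2, ending imperfect authentic cadence) and a large consequent (phrases 3–4, ending perfect authentic cadence). The antecedent spans measures 54-61.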